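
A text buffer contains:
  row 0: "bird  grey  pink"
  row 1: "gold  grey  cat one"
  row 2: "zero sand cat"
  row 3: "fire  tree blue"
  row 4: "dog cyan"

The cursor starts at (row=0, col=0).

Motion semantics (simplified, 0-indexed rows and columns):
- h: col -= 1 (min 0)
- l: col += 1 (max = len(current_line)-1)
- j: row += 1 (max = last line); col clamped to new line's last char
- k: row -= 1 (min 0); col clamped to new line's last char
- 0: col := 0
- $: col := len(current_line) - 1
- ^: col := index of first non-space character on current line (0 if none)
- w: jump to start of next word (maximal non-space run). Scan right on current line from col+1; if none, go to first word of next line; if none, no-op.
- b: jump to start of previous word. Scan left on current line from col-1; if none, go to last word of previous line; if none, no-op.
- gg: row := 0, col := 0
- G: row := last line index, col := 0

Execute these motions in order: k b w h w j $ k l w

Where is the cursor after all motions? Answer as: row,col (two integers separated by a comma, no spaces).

Answer: 1,0

Derivation:
After 1 (k): row=0 col=0 char='b'
After 2 (b): row=0 col=0 char='b'
After 3 (w): row=0 col=6 char='g'
After 4 (h): row=0 col=5 char='_'
After 5 (w): row=0 col=6 char='g'
After 6 (j): row=1 col=6 char='g'
After 7 ($): row=1 col=18 char='e'
After 8 (k): row=0 col=15 char='k'
After 9 (l): row=0 col=15 char='k'
After 10 (w): row=1 col=0 char='g'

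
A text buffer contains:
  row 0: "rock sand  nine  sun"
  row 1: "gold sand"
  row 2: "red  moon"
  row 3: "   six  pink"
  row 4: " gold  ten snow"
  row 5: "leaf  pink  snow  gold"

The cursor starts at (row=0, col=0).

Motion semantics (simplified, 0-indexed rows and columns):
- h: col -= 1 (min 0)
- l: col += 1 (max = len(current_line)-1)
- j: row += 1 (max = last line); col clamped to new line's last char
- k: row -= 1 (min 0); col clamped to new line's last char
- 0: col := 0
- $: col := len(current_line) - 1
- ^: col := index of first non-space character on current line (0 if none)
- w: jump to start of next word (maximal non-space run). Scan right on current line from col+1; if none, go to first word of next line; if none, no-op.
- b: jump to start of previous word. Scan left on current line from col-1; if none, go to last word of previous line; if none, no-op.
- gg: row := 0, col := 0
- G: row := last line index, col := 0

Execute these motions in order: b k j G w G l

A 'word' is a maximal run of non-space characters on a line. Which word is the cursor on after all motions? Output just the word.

After 1 (b): row=0 col=0 char='r'
After 2 (k): row=0 col=0 char='r'
After 3 (j): row=1 col=0 char='g'
After 4 (G): row=5 col=0 char='l'
After 5 (w): row=5 col=6 char='p'
After 6 (G): row=5 col=0 char='l'
After 7 (l): row=5 col=1 char='e'

Answer: leaf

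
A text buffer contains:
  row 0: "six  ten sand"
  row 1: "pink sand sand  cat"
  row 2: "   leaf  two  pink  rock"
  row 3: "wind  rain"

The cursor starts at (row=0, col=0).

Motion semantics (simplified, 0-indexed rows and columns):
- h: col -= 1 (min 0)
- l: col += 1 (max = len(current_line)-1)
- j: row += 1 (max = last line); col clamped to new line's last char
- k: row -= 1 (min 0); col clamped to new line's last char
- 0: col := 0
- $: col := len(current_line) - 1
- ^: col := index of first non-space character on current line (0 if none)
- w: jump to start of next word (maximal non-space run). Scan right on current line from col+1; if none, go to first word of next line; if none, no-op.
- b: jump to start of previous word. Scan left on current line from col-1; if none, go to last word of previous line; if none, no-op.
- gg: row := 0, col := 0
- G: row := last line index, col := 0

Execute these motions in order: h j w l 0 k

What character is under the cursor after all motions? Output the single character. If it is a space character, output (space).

Answer: s

Derivation:
After 1 (h): row=0 col=0 char='s'
After 2 (j): row=1 col=0 char='p'
After 3 (w): row=1 col=5 char='s'
After 4 (l): row=1 col=6 char='a'
After 5 (0): row=1 col=0 char='p'
After 6 (k): row=0 col=0 char='s'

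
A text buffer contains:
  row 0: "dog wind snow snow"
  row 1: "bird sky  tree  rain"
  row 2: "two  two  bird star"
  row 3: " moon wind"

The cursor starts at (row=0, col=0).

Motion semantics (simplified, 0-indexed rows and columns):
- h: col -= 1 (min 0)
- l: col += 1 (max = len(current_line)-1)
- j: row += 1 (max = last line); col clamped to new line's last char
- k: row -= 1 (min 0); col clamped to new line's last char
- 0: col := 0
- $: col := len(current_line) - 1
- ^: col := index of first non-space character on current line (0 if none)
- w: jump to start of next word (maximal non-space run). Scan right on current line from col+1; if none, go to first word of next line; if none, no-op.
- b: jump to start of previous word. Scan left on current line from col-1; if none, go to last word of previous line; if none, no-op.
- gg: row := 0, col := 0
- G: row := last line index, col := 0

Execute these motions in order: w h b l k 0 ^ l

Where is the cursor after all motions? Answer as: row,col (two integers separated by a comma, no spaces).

Answer: 0,1

Derivation:
After 1 (w): row=0 col=4 char='w'
After 2 (h): row=0 col=3 char='_'
After 3 (b): row=0 col=0 char='d'
After 4 (l): row=0 col=1 char='o'
After 5 (k): row=0 col=1 char='o'
After 6 (0): row=0 col=0 char='d'
After 7 (^): row=0 col=0 char='d'
After 8 (l): row=0 col=1 char='o'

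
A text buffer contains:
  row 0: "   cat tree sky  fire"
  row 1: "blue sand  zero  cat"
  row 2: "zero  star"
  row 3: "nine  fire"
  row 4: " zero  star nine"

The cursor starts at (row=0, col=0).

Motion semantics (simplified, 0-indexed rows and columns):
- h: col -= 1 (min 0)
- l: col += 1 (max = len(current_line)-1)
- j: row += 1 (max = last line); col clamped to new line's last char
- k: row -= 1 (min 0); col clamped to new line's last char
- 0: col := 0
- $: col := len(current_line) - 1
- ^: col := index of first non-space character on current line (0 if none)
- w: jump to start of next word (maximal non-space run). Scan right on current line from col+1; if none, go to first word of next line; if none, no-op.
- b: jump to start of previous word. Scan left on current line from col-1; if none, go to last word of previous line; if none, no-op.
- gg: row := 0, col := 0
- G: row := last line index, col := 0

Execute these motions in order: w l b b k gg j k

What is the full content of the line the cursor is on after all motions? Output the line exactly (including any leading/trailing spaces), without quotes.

After 1 (w): row=0 col=3 char='c'
After 2 (l): row=0 col=4 char='a'
After 3 (b): row=0 col=3 char='c'
After 4 (b): row=0 col=3 char='c'
After 5 (k): row=0 col=3 char='c'
After 6 (gg): row=0 col=0 char='_'
After 7 (j): row=1 col=0 char='b'
After 8 (k): row=0 col=0 char='_'

Answer:    cat tree sky  fire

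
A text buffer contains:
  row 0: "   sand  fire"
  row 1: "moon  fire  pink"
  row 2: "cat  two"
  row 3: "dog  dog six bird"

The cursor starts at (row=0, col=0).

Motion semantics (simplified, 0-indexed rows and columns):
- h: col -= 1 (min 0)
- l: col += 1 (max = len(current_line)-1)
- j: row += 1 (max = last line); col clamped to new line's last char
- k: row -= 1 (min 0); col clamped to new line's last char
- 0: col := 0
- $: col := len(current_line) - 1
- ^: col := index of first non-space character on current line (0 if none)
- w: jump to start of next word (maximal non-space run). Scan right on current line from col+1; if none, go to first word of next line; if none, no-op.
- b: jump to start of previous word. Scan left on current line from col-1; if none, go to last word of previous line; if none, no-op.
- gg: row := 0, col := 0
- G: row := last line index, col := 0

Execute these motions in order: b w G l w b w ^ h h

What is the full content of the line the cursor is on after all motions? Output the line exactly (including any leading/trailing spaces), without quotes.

After 1 (b): row=0 col=0 char='_'
After 2 (w): row=0 col=3 char='s'
After 3 (G): row=3 col=0 char='d'
After 4 (l): row=3 col=1 char='o'
After 5 (w): row=3 col=5 char='d'
After 6 (b): row=3 col=0 char='d'
After 7 (w): row=3 col=5 char='d'
After 8 (^): row=3 col=0 char='d'
After 9 (h): row=3 col=0 char='d'
After 10 (h): row=3 col=0 char='d'

Answer: dog  dog six bird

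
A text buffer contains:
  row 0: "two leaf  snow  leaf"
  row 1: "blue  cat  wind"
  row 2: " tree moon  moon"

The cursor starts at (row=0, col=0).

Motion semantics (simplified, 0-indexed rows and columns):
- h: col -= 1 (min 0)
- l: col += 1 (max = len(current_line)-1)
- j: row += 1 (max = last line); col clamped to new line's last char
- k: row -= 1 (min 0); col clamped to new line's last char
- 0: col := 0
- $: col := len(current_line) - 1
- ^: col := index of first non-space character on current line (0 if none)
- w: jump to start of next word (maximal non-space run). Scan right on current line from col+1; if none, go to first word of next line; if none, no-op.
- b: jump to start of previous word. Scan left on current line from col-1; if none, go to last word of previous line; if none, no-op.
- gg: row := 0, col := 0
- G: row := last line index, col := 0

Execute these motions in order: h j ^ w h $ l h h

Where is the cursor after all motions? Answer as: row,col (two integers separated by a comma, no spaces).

Answer: 1,12

Derivation:
After 1 (h): row=0 col=0 char='t'
After 2 (j): row=1 col=0 char='b'
After 3 (^): row=1 col=0 char='b'
After 4 (w): row=1 col=6 char='c'
After 5 (h): row=1 col=5 char='_'
After 6 ($): row=1 col=14 char='d'
After 7 (l): row=1 col=14 char='d'
After 8 (h): row=1 col=13 char='n'
After 9 (h): row=1 col=12 char='i'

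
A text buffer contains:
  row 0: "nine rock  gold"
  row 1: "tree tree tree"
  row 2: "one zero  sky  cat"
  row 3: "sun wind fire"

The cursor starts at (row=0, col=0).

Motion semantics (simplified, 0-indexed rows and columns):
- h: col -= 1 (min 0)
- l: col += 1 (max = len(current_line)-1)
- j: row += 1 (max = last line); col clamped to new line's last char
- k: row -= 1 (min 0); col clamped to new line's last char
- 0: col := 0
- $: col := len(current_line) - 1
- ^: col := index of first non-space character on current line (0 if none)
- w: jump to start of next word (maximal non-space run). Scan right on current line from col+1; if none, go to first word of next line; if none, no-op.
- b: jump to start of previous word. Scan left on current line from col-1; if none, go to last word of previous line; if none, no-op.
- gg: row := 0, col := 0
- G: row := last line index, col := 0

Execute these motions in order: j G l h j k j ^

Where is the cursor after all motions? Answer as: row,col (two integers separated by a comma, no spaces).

After 1 (j): row=1 col=0 char='t'
After 2 (G): row=3 col=0 char='s'
After 3 (l): row=3 col=1 char='u'
After 4 (h): row=3 col=0 char='s'
After 5 (j): row=3 col=0 char='s'
After 6 (k): row=2 col=0 char='o'
After 7 (j): row=3 col=0 char='s'
After 8 (^): row=3 col=0 char='s'

Answer: 3,0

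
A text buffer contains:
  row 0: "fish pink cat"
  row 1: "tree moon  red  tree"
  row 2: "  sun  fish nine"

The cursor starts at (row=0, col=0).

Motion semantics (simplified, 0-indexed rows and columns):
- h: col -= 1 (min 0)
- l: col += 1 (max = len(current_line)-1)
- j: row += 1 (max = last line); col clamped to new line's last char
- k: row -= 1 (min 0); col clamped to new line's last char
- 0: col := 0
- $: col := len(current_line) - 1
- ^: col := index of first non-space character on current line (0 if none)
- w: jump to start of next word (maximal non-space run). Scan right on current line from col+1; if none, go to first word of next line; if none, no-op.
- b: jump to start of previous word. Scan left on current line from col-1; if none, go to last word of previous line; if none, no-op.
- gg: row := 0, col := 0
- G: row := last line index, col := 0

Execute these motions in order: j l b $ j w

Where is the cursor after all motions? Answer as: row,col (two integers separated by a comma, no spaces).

After 1 (j): row=1 col=0 char='t'
After 2 (l): row=1 col=1 char='r'
After 3 (b): row=1 col=0 char='t'
After 4 ($): row=1 col=19 char='e'
After 5 (j): row=2 col=15 char='e'
After 6 (w): row=2 col=15 char='e'

Answer: 2,15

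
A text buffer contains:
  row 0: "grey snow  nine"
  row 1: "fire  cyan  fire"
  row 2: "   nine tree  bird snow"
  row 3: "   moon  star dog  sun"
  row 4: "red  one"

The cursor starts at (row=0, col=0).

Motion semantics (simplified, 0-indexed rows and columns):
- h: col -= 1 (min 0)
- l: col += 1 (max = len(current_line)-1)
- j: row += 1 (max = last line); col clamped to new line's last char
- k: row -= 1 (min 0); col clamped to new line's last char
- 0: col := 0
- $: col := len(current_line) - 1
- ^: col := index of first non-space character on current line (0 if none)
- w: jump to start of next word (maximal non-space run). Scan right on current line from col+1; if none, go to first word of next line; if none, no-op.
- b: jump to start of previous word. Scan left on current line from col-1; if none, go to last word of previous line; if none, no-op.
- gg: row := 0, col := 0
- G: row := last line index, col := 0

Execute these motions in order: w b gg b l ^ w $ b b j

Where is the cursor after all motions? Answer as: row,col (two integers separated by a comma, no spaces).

Answer: 1,5

Derivation:
After 1 (w): row=0 col=5 char='s'
After 2 (b): row=0 col=0 char='g'
After 3 (gg): row=0 col=0 char='g'
After 4 (b): row=0 col=0 char='g'
After 5 (l): row=0 col=1 char='r'
After 6 (^): row=0 col=0 char='g'
After 7 (w): row=0 col=5 char='s'
After 8 ($): row=0 col=14 char='e'
After 9 (b): row=0 col=11 char='n'
After 10 (b): row=0 col=5 char='s'
After 11 (j): row=1 col=5 char='_'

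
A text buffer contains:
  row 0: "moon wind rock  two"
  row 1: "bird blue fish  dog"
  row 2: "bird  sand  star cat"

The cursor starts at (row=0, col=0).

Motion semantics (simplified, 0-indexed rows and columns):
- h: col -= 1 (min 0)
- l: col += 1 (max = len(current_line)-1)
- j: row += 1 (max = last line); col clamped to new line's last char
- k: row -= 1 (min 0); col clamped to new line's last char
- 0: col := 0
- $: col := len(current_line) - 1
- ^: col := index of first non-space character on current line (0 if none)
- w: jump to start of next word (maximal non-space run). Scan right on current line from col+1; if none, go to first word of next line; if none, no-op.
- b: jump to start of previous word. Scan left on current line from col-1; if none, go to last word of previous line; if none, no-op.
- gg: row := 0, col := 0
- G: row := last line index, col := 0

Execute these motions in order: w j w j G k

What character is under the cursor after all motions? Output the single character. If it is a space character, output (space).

After 1 (w): row=0 col=5 char='w'
After 2 (j): row=1 col=5 char='b'
After 3 (w): row=1 col=10 char='f'
After 4 (j): row=2 col=10 char='_'
After 5 (G): row=2 col=0 char='b'
After 6 (k): row=1 col=0 char='b'

Answer: b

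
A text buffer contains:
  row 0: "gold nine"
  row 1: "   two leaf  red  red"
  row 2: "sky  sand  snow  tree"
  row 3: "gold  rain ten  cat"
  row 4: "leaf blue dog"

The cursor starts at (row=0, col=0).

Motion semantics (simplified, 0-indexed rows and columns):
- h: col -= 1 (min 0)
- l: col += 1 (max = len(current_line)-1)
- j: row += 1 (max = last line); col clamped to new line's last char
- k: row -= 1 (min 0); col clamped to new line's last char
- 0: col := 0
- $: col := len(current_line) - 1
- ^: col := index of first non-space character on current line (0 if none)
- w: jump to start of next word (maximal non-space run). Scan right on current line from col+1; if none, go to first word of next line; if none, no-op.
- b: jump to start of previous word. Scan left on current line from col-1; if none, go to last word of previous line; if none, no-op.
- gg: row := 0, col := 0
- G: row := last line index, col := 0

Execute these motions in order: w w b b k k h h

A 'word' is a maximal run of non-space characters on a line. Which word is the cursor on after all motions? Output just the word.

After 1 (w): row=0 col=5 char='n'
After 2 (w): row=1 col=3 char='t'
After 3 (b): row=0 col=5 char='n'
After 4 (b): row=0 col=0 char='g'
After 5 (k): row=0 col=0 char='g'
After 6 (k): row=0 col=0 char='g'
After 7 (h): row=0 col=0 char='g'
After 8 (h): row=0 col=0 char='g'

Answer: gold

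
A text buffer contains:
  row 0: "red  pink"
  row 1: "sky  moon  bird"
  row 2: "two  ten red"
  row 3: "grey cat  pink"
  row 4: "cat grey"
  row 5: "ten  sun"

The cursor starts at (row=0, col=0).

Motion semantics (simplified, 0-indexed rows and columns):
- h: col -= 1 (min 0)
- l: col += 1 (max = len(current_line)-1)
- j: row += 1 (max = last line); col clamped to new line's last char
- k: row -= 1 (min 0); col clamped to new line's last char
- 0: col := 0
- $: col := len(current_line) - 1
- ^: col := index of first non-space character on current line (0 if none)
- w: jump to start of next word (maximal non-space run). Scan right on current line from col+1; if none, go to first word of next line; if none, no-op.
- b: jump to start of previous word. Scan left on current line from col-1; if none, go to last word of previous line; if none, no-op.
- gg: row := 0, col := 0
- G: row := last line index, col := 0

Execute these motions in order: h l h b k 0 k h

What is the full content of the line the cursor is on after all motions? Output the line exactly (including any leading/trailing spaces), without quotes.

After 1 (h): row=0 col=0 char='r'
After 2 (l): row=0 col=1 char='e'
After 3 (h): row=0 col=0 char='r'
After 4 (b): row=0 col=0 char='r'
After 5 (k): row=0 col=0 char='r'
After 6 (0): row=0 col=0 char='r'
After 7 (k): row=0 col=0 char='r'
After 8 (h): row=0 col=0 char='r'

Answer: red  pink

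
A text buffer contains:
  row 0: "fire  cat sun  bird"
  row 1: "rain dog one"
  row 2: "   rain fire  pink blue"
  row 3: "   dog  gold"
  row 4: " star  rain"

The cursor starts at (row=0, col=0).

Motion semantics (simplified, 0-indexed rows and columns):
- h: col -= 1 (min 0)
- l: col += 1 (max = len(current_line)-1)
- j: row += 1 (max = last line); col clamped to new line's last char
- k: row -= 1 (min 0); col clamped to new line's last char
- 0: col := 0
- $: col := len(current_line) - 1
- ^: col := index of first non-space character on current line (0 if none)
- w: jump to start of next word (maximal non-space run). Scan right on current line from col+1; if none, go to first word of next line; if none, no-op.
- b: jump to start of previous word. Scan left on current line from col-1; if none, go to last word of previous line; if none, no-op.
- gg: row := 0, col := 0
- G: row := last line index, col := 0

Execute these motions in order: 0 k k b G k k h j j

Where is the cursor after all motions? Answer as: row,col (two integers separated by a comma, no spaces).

After 1 (0): row=0 col=0 char='f'
After 2 (k): row=0 col=0 char='f'
After 3 (k): row=0 col=0 char='f'
After 4 (b): row=0 col=0 char='f'
After 5 (G): row=4 col=0 char='_'
After 6 (k): row=3 col=0 char='_'
After 7 (k): row=2 col=0 char='_'
After 8 (h): row=2 col=0 char='_'
After 9 (j): row=3 col=0 char='_'
After 10 (j): row=4 col=0 char='_'

Answer: 4,0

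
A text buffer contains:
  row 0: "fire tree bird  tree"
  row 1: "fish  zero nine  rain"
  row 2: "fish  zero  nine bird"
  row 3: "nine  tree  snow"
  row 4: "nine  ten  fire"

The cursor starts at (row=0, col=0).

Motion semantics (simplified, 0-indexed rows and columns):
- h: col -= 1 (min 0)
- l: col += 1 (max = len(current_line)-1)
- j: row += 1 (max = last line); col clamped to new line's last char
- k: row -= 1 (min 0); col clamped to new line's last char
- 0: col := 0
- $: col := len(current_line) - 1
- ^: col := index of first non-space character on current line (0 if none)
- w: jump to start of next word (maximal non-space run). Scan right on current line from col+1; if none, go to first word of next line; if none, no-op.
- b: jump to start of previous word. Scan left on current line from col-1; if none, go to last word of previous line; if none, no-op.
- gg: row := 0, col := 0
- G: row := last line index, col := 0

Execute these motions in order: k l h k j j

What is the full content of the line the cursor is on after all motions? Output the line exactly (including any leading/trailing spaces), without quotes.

Answer: fish  zero  nine bird

Derivation:
After 1 (k): row=0 col=0 char='f'
After 2 (l): row=0 col=1 char='i'
After 3 (h): row=0 col=0 char='f'
After 4 (k): row=0 col=0 char='f'
After 5 (j): row=1 col=0 char='f'
After 6 (j): row=2 col=0 char='f'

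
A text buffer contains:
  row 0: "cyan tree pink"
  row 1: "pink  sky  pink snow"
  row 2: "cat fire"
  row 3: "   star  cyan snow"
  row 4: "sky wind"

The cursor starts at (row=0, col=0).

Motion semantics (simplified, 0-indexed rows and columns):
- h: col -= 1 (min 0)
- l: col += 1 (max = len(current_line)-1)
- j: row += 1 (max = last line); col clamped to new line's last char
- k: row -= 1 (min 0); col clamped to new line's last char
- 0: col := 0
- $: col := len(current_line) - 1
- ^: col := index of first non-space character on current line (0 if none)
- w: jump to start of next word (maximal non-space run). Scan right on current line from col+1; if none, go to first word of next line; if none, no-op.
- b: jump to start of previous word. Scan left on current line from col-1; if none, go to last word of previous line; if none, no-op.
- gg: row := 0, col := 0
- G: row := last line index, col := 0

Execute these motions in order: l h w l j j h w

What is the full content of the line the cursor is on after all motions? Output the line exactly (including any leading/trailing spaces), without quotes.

After 1 (l): row=0 col=1 char='y'
After 2 (h): row=0 col=0 char='c'
After 3 (w): row=0 col=5 char='t'
After 4 (l): row=0 col=6 char='r'
After 5 (j): row=1 col=6 char='s'
After 6 (j): row=2 col=6 char='r'
After 7 (h): row=2 col=5 char='i'
After 8 (w): row=3 col=3 char='s'

Answer:    star  cyan snow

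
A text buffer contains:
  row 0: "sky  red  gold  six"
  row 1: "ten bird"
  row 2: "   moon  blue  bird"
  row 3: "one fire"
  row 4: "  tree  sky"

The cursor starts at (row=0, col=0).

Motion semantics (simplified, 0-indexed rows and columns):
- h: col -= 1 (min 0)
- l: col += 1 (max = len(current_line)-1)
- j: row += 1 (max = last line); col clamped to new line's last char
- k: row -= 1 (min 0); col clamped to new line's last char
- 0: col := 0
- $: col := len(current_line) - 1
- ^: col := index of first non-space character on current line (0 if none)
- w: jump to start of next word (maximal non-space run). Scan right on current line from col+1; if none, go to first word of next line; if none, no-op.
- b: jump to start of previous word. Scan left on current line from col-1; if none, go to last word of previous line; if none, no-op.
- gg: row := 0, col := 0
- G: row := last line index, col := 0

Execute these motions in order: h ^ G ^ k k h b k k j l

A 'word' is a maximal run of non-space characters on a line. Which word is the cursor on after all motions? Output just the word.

After 1 (h): row=0 col=0 char='s'
After 2 (^): row=0 col=0 char='s'
After 3 (G): row=4 col=0 char='_'
After 4 (^): row=4 col=2 char='t'
After 5 (k): row=3 col=2 char='e'
After 6 (k): row=2 col=2 char='_'
After 7 (h): row=2 col=1 char='_'
After 8 (b): row=1 col=4 char='b'
After 9 (k): row=0 col=4 char='_'
After 10 (k): row=0 col=4 char='_'
After 11 (j): row=1 col=4 char='b'
After 12 (l): row=1 col=5 char='i'

Answer: bird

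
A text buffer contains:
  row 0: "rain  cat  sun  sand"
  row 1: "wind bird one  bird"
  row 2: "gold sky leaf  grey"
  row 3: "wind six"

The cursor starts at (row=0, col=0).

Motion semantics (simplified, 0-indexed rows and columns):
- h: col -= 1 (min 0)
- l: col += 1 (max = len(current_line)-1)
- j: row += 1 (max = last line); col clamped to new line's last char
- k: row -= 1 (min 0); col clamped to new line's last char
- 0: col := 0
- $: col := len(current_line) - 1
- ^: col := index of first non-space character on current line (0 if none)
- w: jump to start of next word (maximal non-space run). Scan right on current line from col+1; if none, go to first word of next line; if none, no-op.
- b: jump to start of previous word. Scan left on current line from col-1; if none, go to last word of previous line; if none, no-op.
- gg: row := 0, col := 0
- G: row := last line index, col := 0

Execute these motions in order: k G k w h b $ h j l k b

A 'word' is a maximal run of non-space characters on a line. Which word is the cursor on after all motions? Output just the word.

Answer: sky

Derivation:
After 1 (k): row=0 col=0 char='r'
After 2 (G): row=3 col=0 char='w'
After 3 (k): row=2 col=0 char='g'
After 4 (w): row=2 col=5 char='s'
After 5 (h): row=2 col=4 char='_'
After 6 (b): row=2 col=0 char='g'
After 7 ($): row=2 col=18 char='y'
After 8 (h): row=2 col=17 char='e'
After 9 (j): row=3 col=7 char='x'
After 10 (l): row=3 col=7 char='x'
After 11 (k): row=2 col=7 char='y'
After 12 (b): row=2 col=5 char='s'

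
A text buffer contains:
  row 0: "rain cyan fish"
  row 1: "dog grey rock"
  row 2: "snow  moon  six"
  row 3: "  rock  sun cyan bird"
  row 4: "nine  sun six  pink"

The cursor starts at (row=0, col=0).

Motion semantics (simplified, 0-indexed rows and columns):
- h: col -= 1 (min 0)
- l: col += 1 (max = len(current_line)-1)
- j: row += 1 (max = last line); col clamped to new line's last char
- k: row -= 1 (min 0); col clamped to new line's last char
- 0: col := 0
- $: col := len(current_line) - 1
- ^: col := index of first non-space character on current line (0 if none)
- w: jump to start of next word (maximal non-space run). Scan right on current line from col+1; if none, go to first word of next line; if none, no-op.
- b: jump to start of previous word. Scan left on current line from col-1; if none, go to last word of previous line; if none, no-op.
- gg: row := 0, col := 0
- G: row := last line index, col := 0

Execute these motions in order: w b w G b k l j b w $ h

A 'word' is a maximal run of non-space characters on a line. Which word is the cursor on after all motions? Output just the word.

After 1 (w): row=0 col=5 char='c'
After 2 (b): row=0 col=0 char='r'
After 3 (w): row=0 col=5 char='c'
After 4 (G): row=4 col=0 char='n'
After 5 (b): row=3 col=17 char='b'
After 6 (k): row=2 col=14 char='x'
After 7 (l): row=2 col=14 char='x'
After 8 (j): row=3 col=14 char='a'
After 9 (b): row=3 col=12 char='c'
After 10 (w): row=3 col=17 char='b'
After 11 ($): row=3 col=20 char='d'
After 12 (h): row=3 col=19 char='r'

Answer: bird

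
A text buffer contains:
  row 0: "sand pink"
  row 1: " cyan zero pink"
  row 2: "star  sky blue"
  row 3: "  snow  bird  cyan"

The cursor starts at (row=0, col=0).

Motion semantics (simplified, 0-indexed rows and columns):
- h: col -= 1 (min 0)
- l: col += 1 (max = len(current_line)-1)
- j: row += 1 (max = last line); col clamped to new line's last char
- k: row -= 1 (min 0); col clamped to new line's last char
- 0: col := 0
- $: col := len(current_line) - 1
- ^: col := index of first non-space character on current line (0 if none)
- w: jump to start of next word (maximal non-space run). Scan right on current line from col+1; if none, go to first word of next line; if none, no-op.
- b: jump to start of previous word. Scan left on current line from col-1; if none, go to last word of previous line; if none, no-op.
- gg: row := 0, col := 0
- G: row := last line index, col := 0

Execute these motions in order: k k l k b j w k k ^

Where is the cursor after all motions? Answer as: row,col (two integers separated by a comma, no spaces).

Answer: 0,0

Derivation:
After 1 (k): row=0 col=0 char='s'
After 2 (k): row=0 col=0 char='s'
After 3 (l): row=0 col=1 char='a'
After 4 (k): row=0 col=1 char='a'
After 5 (b): row=0 col=0 char='s'
After 6 (j): row=1 col=0 char='_'
After 7 (w): row=1 col=1 char='c'
After 8 (k): row=0 col=1 char='a'
After 9 (k): row=0 col=1 char='a'
After 10 (^): row=0 col=0 char='s'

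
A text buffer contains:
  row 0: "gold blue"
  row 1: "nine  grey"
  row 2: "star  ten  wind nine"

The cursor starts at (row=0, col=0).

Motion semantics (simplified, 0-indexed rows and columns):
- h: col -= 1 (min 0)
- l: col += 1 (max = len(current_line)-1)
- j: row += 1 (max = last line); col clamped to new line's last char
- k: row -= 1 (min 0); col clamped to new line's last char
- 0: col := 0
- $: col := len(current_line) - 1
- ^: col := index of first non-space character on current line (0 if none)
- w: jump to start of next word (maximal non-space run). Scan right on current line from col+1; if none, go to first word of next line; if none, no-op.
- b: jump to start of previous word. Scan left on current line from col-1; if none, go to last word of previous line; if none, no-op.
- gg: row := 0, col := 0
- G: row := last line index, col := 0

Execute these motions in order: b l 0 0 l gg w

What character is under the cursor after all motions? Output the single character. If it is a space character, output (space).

After 1 (b): row=0 col=0 char='g'
After 2 (l): row=0 col=1 char='o'
After 3 (0): row=0 col=0 char='g'
After 4 (0): row=0 col=0 char='g'
After 5 (l): row=0 col=1 char='o'
After 6 (gg): row=0 col=0 char='g'
After 7 (w): row=0 col=5 char='b'

Answer: b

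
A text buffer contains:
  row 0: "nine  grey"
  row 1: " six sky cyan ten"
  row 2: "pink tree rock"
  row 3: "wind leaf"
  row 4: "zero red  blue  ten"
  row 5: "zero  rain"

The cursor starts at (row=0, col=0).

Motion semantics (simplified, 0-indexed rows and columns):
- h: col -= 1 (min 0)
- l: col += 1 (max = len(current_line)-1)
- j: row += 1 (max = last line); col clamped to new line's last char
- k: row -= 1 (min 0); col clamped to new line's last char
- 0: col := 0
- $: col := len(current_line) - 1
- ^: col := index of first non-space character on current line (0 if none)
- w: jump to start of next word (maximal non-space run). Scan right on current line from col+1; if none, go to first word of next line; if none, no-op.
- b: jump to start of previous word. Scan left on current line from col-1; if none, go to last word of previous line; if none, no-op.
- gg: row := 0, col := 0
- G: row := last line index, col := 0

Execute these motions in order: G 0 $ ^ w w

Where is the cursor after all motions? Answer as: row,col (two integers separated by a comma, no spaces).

Answer: 5,6

Derivation:
After 1 (G): row=5 col=0 char='z'
After 2 (0): row=5 col=0 char='z'
After 3 ($): row=5 col=9 char='n'
After 4 (^): row=5 col=0 char='z'
After 5 (w): row=5 col=6 char='r'
After 6 (w): row=5 col=6 char='r'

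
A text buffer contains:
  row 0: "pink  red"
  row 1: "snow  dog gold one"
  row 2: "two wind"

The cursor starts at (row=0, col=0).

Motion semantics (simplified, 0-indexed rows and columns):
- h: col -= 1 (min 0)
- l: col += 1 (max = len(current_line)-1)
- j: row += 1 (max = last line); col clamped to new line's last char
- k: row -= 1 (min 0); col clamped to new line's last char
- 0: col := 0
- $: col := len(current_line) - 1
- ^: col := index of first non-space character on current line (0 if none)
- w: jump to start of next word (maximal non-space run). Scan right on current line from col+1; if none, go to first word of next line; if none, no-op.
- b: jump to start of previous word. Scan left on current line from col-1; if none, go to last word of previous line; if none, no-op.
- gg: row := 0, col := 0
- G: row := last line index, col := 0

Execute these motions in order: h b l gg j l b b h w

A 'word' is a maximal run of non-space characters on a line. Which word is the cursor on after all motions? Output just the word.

Answer: red

Derivation:
After 1 (h): row=0 col=0 char='p'
After 2 (b): row=0 col=0 char='p'
After 3 (l): row=0 col=1 char='i'
After 4 (gg): row=0 col=0 char='p'
After 5 (j): row=1 col=0 char='s'
After 6 (l): row=1 col=1 char='n'
After 7 (b): row=1 col=0 char='s'
After 8 (b): row=0 col=6 char='r'
After 9 (h): row=0 col=5 char='_'
After 10 (w): row=0 col=6 char='r'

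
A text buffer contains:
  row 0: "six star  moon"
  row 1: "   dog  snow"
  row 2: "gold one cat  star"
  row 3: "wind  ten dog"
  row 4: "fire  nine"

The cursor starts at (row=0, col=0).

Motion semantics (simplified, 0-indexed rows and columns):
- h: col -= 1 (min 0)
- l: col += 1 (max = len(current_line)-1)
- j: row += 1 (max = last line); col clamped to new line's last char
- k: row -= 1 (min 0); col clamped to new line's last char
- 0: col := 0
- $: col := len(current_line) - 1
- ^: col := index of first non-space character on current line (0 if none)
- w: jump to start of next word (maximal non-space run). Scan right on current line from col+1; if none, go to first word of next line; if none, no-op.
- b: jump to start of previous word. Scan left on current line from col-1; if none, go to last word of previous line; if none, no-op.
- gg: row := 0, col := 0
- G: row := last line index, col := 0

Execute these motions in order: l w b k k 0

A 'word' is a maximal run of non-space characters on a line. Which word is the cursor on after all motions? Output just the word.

Answer: six

Derivation:
After 1 (l): row=0 col=1 char='i'
After 2 (w): row=0 col=4 char='s'
After 3 (b): row=0 col=0 char='s'
After 4 (k): row=0 col=0 char='s'
After 5 (k): row=0 col=0 char='s'
After 6 (0): row=0 col=0 char='s'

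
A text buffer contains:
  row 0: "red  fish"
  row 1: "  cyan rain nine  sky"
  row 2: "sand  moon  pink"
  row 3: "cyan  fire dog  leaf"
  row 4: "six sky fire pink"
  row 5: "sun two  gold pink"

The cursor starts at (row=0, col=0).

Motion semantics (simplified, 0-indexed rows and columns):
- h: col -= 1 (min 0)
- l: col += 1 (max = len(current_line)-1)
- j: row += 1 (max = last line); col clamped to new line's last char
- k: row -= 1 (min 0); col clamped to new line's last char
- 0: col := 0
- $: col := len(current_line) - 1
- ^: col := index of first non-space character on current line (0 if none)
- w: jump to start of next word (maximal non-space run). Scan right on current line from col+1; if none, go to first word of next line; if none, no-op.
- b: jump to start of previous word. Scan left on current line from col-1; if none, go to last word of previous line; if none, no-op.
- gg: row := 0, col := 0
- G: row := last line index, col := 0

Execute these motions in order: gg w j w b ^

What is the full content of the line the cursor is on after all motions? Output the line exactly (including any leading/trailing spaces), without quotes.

After 1 (gg): row=0 col=0 char='r'
After 2 (w): row=0 col=5 char='f'
After 3 (j): row=1 col=5 char='n'
After 4 (w): row=1 col=7 char='r'
After 5 (b): row=1 col=2 char='c'
After 6 (^): row=1 col=2 char='c'

Answer:   cyan rain nine  sky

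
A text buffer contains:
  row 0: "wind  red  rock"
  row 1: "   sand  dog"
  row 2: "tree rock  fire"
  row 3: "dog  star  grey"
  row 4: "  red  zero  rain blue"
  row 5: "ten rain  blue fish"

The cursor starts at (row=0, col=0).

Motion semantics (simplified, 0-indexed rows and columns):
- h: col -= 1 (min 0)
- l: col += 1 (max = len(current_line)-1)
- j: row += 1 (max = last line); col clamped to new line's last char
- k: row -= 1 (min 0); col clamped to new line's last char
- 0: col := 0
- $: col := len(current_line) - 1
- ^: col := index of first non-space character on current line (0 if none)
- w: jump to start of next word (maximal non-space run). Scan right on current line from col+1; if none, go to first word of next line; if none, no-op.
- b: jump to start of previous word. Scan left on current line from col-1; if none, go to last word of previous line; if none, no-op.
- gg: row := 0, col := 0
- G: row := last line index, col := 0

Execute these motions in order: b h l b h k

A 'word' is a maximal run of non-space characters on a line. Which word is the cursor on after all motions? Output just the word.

Answer: wind

Derivation:
After 1 (b): row=0 col=0 char='w'
After 2 (h): row=0 col=0 char='w'
After 3 (l): row=0 col=1 char='i'
After 4 (b): row=0 col=0 char='w'
After 5 (h): row=0 col=0 char='w'
After 6 (k): row=0 col=0 char='w'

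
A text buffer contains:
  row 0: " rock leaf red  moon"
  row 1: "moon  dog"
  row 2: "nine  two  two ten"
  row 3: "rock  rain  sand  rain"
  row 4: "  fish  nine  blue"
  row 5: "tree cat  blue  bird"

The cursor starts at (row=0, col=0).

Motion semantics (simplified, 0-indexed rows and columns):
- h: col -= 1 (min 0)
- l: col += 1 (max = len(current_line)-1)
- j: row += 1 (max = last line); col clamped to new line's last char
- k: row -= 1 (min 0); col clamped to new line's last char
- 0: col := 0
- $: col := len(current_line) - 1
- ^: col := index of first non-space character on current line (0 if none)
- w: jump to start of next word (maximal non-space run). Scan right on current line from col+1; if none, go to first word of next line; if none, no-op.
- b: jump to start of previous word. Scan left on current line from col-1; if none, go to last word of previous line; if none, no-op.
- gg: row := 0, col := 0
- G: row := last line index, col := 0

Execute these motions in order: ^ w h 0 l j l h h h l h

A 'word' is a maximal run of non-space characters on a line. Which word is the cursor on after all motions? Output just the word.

Answer: moon

Derivation:
After 1 (^): row=0 col=1 char='r'
After 2 (w): row=0 col=6 char='l'
After 3 (h): row=0 col=5 char='_'
After 4 (0): row=0 col=0 char='_'
After 5 (l): row=0 col=1 char='r'
After 6 (j): row=1 col=1 char='o'
After 7 (l): row=1 col=2 char='o'
After 8 (h): row=1 col=1 char='o'
After 9 (h): row=1 col=0 char='m'
After 10 (h): row=1 col=0 char='m'
After 11 (l): row=1 col=1 char='o'
After 12 (h): row=1 col=0 char='m'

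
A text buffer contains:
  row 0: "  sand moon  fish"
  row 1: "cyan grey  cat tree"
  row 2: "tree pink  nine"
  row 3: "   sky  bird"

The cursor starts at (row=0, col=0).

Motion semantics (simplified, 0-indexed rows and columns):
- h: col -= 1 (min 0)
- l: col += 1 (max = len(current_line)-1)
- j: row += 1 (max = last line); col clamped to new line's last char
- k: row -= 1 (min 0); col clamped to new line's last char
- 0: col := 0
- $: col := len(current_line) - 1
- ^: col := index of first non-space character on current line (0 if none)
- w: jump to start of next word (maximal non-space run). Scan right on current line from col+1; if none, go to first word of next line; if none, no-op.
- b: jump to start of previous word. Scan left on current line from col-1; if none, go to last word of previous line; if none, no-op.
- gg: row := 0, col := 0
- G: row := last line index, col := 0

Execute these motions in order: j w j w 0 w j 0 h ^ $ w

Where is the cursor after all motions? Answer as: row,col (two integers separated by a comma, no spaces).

After 1 (j): row=1 col=0 char='c'
After 2 (w): row=1 col=5 char='g'
After 3 (j): row=2 col=5 char='p'
After 4 (w): row=2 col=11 char='n'
After 5 (0): row=2 col=0 char='t'
After 6 (w): row=2 col=5 char='p'
After 7 (j): row=3 col=5 char='y'
After 8 (0): row=3 col=0 char='_'
After 9 (h): row=3 col=0 char='_'
After 10 (^): row=3 col=3 char='s'
After 11 ($): row=3 col=11 char='d'
After 12 (w): row=3 col=11 char='d'

Answer: 3,11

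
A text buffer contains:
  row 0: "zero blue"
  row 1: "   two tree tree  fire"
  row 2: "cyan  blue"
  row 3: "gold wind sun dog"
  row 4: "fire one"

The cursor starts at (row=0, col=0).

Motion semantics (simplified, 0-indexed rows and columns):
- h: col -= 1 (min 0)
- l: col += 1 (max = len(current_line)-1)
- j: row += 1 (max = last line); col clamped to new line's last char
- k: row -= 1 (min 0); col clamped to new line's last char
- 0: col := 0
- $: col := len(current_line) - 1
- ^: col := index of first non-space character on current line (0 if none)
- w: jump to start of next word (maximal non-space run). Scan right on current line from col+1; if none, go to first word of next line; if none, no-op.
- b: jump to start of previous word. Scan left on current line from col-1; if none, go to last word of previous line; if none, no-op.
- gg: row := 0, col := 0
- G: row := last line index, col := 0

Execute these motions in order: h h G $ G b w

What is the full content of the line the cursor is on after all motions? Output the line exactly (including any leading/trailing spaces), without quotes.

Answer: fire one

Derivation:
After 1 (h): row=0 col=0 char='z'
After 2 (h): row=0 col=0 char='z'
After 3 (G): row=4 col=0 char='f'
After 4 ($): row=4 col=7 char='e'
After 5 (G): row=4 col=0 char='f'
After 6 (b): row=3 col=14 char='d'
After 7 (w): row=4 col=0 char='f'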